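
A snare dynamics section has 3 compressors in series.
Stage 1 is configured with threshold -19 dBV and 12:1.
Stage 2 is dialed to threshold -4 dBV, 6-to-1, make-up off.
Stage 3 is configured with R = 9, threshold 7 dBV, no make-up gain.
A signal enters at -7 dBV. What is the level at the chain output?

-18 dBV

Stage 1: 12 dB above -19 dBV, reduced 12:1 to 1 dB above → -18 dBV.
Stage 2: below threshold (-18 ≤ -4); passes unchanged; output -18 dBV.
Stage 3: below threshold (-18 ≤ 7); passes unchanged; output -18 dBV.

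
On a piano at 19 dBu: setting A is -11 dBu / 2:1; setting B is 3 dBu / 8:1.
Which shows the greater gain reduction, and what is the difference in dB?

A: 30 dB over, compressed to 15 dB over, so 15 dB of GR.
B: 16 dB over, compressed to 2 dB over, so 14 dB of GR.
Difference: 1 dB in favour of A.

A, by 1 dB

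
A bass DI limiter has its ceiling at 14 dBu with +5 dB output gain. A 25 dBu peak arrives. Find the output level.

19 dBu

At ∞:1, everything above 14 dBu is held at the ceiling.
Output gain then adds 5 dB: 14 + 5 = 19 dBu.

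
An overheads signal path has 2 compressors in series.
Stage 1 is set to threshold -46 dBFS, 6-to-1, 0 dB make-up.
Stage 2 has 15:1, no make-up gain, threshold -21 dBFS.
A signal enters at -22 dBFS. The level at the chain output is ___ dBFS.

Stage 1: 24 dB above -46 dBFS, reduced 6:1 to 4 dB above → -42 dBFS.
Stage 2: -42 dBFS ≤ -21 dBFS, so stage 2 doesn't engage; output -42 dBFS.

-42 dBFS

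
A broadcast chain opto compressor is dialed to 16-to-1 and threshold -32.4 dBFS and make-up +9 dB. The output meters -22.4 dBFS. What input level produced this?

Before make-up, the level was -22.4 − 9 = -31.4 dBFS.
The compressed level sits -31.4 − (-32.4) = 1 dB over threshold.
Undo the ratio: input overshoot = 1 × 16 = 16 dB, giving input = -16.4 dBFS.

-16.4 dBFS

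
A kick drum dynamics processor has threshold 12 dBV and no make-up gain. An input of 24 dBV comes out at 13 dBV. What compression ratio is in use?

12:1

Input overshoot = 24 − 12 = 12 dB; output overshoot = 13 − 12 = 1 dB.
Ratio = 12 / 1 = 12.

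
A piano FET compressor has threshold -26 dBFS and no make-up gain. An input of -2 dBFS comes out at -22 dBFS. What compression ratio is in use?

Input overshoot = -2 − (-26) = 24 dB; output overshoot = -22 − (-26) = 4 dB.
Ratio = 24 / 4 = 6.

6:1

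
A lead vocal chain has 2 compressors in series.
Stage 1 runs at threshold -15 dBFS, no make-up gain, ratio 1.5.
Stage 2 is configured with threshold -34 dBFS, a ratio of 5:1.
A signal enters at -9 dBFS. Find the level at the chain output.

-29.4 dBFS

Stage 1: -9 dBFS is 6 dB over -15 dBFS; at 1.5:1 that becomes 4 dB over, giving -11 dBFS.
Stage 2: 23 dB above -34 dBFS, reduced 5:1 to 4.6 dB above → -29.4 dBFS.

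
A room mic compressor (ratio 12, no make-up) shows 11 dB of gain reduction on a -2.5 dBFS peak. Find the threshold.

-14.5 dBFS

Let T be the threshold. Output overshoot = (input overshoot)/R, so -13.5 − T = (-2.5 − T)/12.
12·(-13.5 − T) = -2.5 − T → 11·T = -162 − (-2.5) = -159.5.
T = -159.5/11 = -14.5 dBFS.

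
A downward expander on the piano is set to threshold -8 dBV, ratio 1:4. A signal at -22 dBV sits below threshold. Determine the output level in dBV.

Undershoot = (-8) − (-22) = 14 dB.
At 1:4, that expands to 56 dB under threshold.
Output = -8 − 56 = -64 dBV.

-64 dBV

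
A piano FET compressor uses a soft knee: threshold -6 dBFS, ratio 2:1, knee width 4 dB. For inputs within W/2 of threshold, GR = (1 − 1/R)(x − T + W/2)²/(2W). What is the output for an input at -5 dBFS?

-5.5625 dBFS

x − T + W/2 = -5 − (-6) + 2 = 3.
GR = (1 − 1/2) × 3² / 8 = 0.5 × 9 / 8 = 0.5625 dB.
Output = -5 − 0.5625 = -5.5625 dBFS.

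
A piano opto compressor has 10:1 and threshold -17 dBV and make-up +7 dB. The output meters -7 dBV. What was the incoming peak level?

Remove make-up: -7 − 7 = -14 dBV.
The compressed level sits -14 − (-17) = 3 dB over threshold.
Undo the ratio: input overshoot = 3 × 10 = 30 dB, giving input = 13 dBV.

13 dBV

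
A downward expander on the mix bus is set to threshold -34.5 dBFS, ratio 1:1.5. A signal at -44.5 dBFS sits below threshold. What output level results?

-49.5 dBFS

Below threshold, a 1:1.5 expander applies gain = (1.5−1)×(T − x) of attenuation.
(1.5−1) × 10 = 5 dB, so output = -44.5 − 5 = -49.5 dBFS.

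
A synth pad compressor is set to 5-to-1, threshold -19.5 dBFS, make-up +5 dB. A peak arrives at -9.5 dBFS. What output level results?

Overshoot: -9.5 − (-19.5) = 10 dB.
The 10 dB excess becomes 2 dB after 5:1 reduction.
That puts the output at -17.5 dBFS; make-up adds 5 dB, giving -12.5 dBFS.

-12.5 dBFS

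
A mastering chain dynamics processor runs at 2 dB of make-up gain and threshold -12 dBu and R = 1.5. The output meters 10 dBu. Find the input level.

Stripping the +2 dB make-up gives 8 dBu at the gain stage.
The compressed level sits 8 − (-12) = 20 dB over threshold.
Before 1.5:1 compression the overshoot was 20 × 1.5 = 30 dB, so input = -12 + 30 = 18 dBu.

18 dBu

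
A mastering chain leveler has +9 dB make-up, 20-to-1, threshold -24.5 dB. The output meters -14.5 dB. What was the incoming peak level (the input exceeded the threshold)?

-4.5 dB

Before make-up, the level was -14.5 − 9 = -23.5 dB.
That's 1 dB above the -24.5 dB threshold.
Undo the ratio: input overshoot = 1 × 20 = 20 dB, giving input = -4.5 dB.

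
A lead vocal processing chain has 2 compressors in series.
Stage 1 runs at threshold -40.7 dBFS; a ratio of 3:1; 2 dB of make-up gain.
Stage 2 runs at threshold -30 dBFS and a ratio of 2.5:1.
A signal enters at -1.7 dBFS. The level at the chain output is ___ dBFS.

-28.28 dBFS

Stage 1: -1.7 dBFS is 39 dB over -40.7 dBFS; at 3:1 that becomes 13 dB over, giving -27.7 dBFS; +2 dB make-up → -25.7 dBFS.
Stage 2: 4.3 dB above -30 dBFS, reduced 2.5:1 to 1.72 dB above → -28.28 dBFS.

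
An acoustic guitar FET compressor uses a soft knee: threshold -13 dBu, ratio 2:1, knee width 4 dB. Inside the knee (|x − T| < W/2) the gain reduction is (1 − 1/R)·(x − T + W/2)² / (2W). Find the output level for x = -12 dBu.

x − T + W/2 = -12 − (-13) + 2 = 3.
GR = (1 − 1/2) × 3² / 8 = 0.5 × 9 / 8 = 0.5625 dB.
Output = -12 − 0.5625 = -12.5625 dBu.

-12.5625 dBu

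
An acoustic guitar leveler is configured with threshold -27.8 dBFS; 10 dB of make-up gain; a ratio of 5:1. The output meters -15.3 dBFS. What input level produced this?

Stripping the +10 dB make-up gives -25.3 dBFS at the gain stage.
The compressed level sits -25.3 − (-27.8) = 2.5 dB over threshold.
Undo the ratio: input overshoot = 2.5 × 5 = 12.5 dB, giving input = -15.3 dBFS.

-15.3 dBFS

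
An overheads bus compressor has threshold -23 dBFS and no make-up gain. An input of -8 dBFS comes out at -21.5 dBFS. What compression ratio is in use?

Input overshoot = -8 − (-23) = 15 dB; output overshoot = -21.5 − (-23) = 1.5 dB.
Ratio = 15 / 1.5 = 10.

10:1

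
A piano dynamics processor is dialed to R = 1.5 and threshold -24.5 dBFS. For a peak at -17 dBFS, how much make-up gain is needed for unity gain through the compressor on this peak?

The peak compresses to -24.5 + 7.5/1.5 = -19.5 dBFS.
To reach -17 dBFS requires -17 − (-19.5) = 2.5 dB of make-up.

2.5 dB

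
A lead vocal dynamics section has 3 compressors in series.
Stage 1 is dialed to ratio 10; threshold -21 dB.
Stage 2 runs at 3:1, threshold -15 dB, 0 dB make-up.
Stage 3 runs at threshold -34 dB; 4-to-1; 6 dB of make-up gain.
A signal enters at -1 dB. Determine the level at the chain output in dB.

Stage 1: overshoot 20 dB → 20/10 = 2 dB → -19 dB.
Stage 2: -19 dB is at or below the -15 dB threshold — no compression; output -19 dB.
Stage 3: 15 dB above -34 dB, reduced 4:1 to 3.75 dB above → -30.25 dB; +6 dB make-up → -24.25 dB.

-24.25 dB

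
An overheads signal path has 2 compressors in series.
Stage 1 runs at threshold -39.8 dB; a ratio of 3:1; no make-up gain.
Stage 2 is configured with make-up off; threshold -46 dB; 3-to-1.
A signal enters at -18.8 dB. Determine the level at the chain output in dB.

-41.6 dB

Stage 1: 21 dB above -39.8 dB, reduced 3:1 to 7 dB above → -32.8 dB.
Stage 2: -32.8 dB is 13.2 dB over -46 dB; at 3:1 that becomes 4.4 dB over, giving -41.6 dB.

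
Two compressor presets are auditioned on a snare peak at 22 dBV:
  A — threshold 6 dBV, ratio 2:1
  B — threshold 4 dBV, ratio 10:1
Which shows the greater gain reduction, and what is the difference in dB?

B, by 8.2 dB

A: GR = 16 − 16/2 = 8 dB.
B: GR = 18 − 18/10 = 16.2 dB.
B applies 8.2 dB more gain reduction.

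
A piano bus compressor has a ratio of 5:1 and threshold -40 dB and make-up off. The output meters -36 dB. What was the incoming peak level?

-20 dB

That's 4 dB above the -40 dB threshold.
Input overshoot = R × output overshoot = 20 dB → input = -40 + 20 = -20 dB.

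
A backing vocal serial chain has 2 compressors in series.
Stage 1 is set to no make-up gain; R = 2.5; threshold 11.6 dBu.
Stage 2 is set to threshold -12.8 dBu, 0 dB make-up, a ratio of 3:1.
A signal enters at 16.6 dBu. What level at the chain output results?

-4 dBu

Stage 1: overshoot 5 dB → 5/2.5 = 2 dB → 13.6 dBu.
Stage 2: 13.6 dBu is 26.4 dB over -12.8 dBu; at 3:1 that becomes 8.8 dB over, giving -4 dBu.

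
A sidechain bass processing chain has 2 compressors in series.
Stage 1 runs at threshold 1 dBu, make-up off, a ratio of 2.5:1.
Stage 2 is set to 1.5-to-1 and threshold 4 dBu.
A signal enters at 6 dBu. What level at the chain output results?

3 dBu

Stage 1: 5 dB above 1 dBu, reduced 2.5:1 to 2 dB above → 3 dBu.
Stage 2: below threshold (3 ≤ 4); passes unchanged; output 3 dBu.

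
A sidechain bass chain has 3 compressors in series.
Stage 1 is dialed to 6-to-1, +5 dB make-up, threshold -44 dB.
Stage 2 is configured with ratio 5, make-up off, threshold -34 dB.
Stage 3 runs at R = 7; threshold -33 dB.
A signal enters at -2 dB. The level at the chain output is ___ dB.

-33.6 dB

Stage 1: -2 dB is 42 dB over -44 dB; at 6:1 that becomes 7 dB over, giving -37 dB; +5 dB make-up → -32 dB.
Stage 2: -32 dB is 2 dB over -34 dB; at 5:1 that becomes 0.4 dB over, giving -33.6 dB.
Stage 3: -33.6 dB is at or below the -33 dB threshold — no compression; output -33.6 dB.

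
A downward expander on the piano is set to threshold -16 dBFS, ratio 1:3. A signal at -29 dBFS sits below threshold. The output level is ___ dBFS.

-55 dBFS

The input is 13 dB below the -16 dBFS threshold.
A 1:3 expander multiplies undershoot by 3: 13 × 3 = 39 dB below threshold.
Output = -16 − 39 = -55 dBFS.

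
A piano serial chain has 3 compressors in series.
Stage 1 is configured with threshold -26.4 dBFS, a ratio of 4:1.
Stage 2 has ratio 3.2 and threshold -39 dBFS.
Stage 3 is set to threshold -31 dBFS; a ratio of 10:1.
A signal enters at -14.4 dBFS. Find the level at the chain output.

-34.125 dBFS

Stage 1: 12 dB above -26.4 dBFS, reduced 4:1 to 3 dB above → -23.4 dBFS.
Stage 2: 15.6 dB above -39 dBFS, reduced 3.2:1 to 4.875 dB above → -34.125 dBFS.
Stage 3: below threshold (-34.125 ≤ -31); passes unchanged; output -34.125 dBFS.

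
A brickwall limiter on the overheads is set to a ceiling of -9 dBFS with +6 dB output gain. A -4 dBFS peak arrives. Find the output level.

-3 dBFS

A brickwall limiter is an ∞:1 compressor: any input above the ceiling is clamped to -9 dBFS.
Output gain then adds 6 dB: -9 + 6 = -3 dBFS.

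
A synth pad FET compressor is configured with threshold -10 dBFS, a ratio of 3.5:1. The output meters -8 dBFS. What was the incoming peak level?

That's 2 dB above the -10 dBFS threshold.
Undo the ratio: input overshoot = 2 × 3.5 = 7 dB, giving input = -3 dBFS.

-3 dBFS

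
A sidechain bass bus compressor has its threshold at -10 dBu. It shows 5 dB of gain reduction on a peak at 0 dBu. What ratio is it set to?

2:1

Input overshoot = 0 − (-10) = 10 dB.
Output overshoot = 10 − 5 = 5 dB.
Ratio = input overshoot / output overshoot = 10 / 5 = 2.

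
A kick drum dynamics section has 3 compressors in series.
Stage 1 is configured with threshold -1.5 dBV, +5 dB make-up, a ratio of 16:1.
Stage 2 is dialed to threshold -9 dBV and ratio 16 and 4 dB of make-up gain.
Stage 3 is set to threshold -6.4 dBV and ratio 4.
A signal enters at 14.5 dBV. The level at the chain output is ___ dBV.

Stage 1: 16 dB above -1.5 dBV, reduced 16:1 to 1 dB above → -0.5 dBV; +5 dB make-up → 4.5 dBV.
Stage 2: 4.5 dBV is 13.5 dB over -9 dBV; at 16:1 that becomes 0.84375 dB over, giving -8.15625 dBV; +4 dB make-up → -4.15625 dBV.
Stage 3: overshoot 2.24375 dB → 2.24375/4 = 0.560937 dB → -5.839062 dBV.

-5.839062 dBV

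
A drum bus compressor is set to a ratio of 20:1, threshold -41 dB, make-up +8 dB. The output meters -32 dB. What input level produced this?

-21 dB

Before make-up, the level was -32 − 8 = -40 dB.
Post-compression overshoot = -40 − (-41) = 1 dB.
Input overshoot = R × output overshoot = 20 dB → input = -41 + 20 = -21 dB.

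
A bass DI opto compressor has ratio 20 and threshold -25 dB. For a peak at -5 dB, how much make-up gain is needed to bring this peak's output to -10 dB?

Overshoot 20 dB → 20/20 = 1 dB after compression, so the compressed level is -25 + 1 = -24 dB.
Make-up = target − compressed = -10 − (-24) = 14 dB.

14 dB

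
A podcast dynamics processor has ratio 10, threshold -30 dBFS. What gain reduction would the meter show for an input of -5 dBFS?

-5 dBFS exceeds the threshold by 25 dB.
A 10:1 ratio leaves 2.5 dB of that excess.
GR = overshoot in − overshoot out = 25 − 2.5 = 22.5 dB.

22.5 dB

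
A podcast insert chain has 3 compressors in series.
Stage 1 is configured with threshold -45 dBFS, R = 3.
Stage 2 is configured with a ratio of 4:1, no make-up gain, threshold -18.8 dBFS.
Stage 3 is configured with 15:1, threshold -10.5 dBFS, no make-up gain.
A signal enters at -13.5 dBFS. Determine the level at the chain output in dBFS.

-34.5 dBFS

Stage 1: -13.5 dBFS is 31.5 dB over -45 dBFS; at 3:1 that becomes 10.5 dB over, giving -34.5 dBFS.
Stage 2: -34.5 dBFS ≤ -18.8 dBFS, so stage 2 doesn't engage; output -34.5 dBFS.
Stage 3: below threshold (-34.5 ≤ -10.5); passes unchanged; output -34.5 dBFS.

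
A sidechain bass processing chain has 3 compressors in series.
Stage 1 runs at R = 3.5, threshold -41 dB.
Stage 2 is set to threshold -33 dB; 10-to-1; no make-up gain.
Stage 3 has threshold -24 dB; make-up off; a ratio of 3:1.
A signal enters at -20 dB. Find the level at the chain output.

Stage 1: overshoot 21 dB → 21/3.5 = 6 dB → -35 dB.
Stage 2: -35 dB is at or below the -33 dB threshold — no compression; output -35 dB.
Stage 3: -35 dB ≤ -24 dB, so stage 3 doesn't engage; output -35 dB.

-35 dB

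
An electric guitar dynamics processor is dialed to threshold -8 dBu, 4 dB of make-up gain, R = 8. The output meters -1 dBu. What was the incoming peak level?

Remove make-up: -1 − 4 = -5 dBu.
Post-compression overshoot = -5 − (-8) = 3 dB.
Undo the ratio: input overshoot = 3 × 8 = 24 dB, giving input = 16 dBu.

16 dBu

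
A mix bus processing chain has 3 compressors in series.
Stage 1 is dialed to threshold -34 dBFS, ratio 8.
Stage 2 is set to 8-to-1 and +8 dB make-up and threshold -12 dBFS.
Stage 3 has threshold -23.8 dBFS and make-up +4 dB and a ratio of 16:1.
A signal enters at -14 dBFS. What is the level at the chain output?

-19.78125 dBFS

Stage 1: overshoot 20 dB → 20/8 = 2.5 dB → -31.5 dBFS.
Stage 2: -31.5 dBFS ≤ -12 dBFS, so stage 2 doesn't engage; make-up brings it to -23.5 dBFS.
Stage 3: 0.3 dB above -23.8 dBFS, reduced 16:1 to 0.01875 dB above → -23.78125 dBFS; +4 dB make-up → -19.78125 dBFS.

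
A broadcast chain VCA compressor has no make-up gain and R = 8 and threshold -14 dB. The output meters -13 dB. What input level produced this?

That's 1 dB above the -14 dB threshold.
Undo the ratio: input overshoot = 1 × 8 = 8 dB, giving input = -6 dB.

-6 dB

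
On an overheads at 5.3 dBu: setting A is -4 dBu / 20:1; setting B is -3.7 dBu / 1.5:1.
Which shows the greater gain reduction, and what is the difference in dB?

A, by 5.835 dB

A: GR = 9.3 − 9.3/20 = 8.835 dB.
B: GR = 9 − 9/1.5 = 3 dB.
Difference: 5.835 dB in favour of A.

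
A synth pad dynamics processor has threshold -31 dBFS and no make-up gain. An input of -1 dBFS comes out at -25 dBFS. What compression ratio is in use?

5:1

Input overshoot = -1 − (-31) = 30 dB; output overshoot = -25 − (-31) = 6 dB.
Ratio = 30 / 6 = 5.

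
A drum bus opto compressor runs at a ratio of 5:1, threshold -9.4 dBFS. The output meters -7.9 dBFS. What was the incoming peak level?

-1.9 dBFS

The compressed level sits -7.9 − (-9.4) = 1.5 dB over threshold.
Undo the ratio: input overshoot = 1.5 × 5 = 7.5 dB, giving input = -1.9 dBFS.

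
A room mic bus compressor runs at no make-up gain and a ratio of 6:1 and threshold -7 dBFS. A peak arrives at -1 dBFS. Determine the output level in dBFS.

-6 dBFS

-1 dBFS sits 6 dB over threshold.
The 6 dB excess becomes 1 dB after 6:1 reduction.
That puts the output at -6 dBFS.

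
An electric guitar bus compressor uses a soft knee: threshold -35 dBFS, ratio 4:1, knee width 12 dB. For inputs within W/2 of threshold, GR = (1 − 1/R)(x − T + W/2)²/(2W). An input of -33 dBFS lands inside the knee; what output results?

-35 dBFS

x − T + W/2 = -33 − (-35) + 6 = 8.
GR = (1 − 1/4) × 8² / 24 = 0.75 × 64 / 24 = 2 dB.
Output = -33 − 2 = -35 dBFS.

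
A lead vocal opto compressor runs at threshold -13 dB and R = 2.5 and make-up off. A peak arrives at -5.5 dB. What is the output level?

-10 dB

-5.5 dB sits 7.5 dB over threshold.
2.5:1 compression reduces that to 7.5/2.5 = 3 dB over.
So the level is -13 + 3 = -10 dB.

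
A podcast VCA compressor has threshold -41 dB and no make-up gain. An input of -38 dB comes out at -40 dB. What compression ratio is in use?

3:1

Input overshoot = -38 − (-41) = 3 dB; output overshoot = -40 − (-41) = 1 dB.
Ratio = 3 / 1 = 3.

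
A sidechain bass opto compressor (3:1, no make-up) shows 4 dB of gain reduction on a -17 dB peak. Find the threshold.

Input is 6 dB above T (since output overshoot × R = input overshoot: (-21 − T)·3 = -17 − T gives T = -23 dB).
Check: -23 + (-17 − (-23))/3 = -23 + 2 = -21 dB. ✓

-23 dB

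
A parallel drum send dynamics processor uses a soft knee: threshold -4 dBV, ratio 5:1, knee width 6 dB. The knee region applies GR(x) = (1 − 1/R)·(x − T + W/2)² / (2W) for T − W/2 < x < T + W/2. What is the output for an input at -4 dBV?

-4.6 dBV

x − T + W/2 = -4 − (-4) + 3 = 3.
GR = (1 − 1/5) × 3² / 12 = 0.8 × 9 / 12 = 0.6 dB.
Output = -4 − 0.6 = -4.6 dBV.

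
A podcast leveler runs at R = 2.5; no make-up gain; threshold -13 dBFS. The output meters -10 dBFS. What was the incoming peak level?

-5.5 dBFS

That's 3 dB above the -13 dBFS threshold.
Input overshoot = R × output overshoot = 7.5 dB → input = -13 + 7.5 = -5.5 dBFS.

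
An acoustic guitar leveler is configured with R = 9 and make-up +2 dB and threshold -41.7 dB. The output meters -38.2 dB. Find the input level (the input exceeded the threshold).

-28.2 dB

Remove make-up: -38.2 − 2 = -40.2 dB.
That's 1.5 dB above the -41.7 dB threshold.
Before 9:1 compression the overshoot was 1.5 × 9 = 13.5 dB, so input = -41.7 + 13.5 = -28.2 dB.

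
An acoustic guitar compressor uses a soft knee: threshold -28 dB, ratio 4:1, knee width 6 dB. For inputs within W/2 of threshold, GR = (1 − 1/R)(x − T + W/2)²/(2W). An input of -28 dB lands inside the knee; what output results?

x − T + W/2 = -28 − (-28) + 3 = 3.
GR = (1 − 1/4) × 3² / 12 = 0.75 × 9 / 12 = 0.5625 dB.
Output = -28 − 0.5625 = -28.5625 dB.

-28.5625 dB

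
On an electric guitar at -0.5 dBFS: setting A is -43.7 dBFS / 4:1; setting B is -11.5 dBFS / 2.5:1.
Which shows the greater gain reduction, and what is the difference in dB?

A, by 25.8 dB

A: overshoot 43.2 dB → output overshoot 10.8 dB → GR 32.4 dB.
B: overshoot 11 dB → output overshoot 4.4 dB → GR 6.6 dB.
A applies 25.8 dB more gain reduction.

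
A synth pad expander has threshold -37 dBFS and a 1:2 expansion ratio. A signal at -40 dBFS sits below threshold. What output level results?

The input is 3 dB below the -37 dBFS threshold.
A 1:2 expander multiplies undershoot by 2: 3 × 2 = 6 dB below threshold.
Output = -37 − 6 = -43 dBFS.

-43 dBFS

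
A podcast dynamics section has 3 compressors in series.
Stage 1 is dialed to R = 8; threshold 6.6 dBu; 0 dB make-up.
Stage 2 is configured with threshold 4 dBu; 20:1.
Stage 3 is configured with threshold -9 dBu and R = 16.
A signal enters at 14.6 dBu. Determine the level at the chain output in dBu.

-8.17625 dBu

Stage 1: 8 dB above 6.6 dBu, reduced 8:1 to 1 dB above → 7.6 dBu.
Stage 2: 3.6 dB above 4 dBu, reduced 20:1 to 0.18 dB above → 4.18 dBu.
Stage 3: 13.18 dB above -9 dBu, reduced 16:1 to 0.82375 dB above → -8.17625 dBu.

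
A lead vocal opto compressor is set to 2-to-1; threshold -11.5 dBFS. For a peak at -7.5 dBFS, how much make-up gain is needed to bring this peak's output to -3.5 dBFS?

6 dB

Without make-up, output = threshold + overshoot/2 = -11.5 + 2 = -9.5 dBFS.
Gap to target: 6 dB.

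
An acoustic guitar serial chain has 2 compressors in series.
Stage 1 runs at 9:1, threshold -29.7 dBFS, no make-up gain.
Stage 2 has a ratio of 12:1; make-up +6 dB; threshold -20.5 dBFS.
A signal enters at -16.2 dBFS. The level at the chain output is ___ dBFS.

-22.2 dBFS

Stage 1: -16.2 dBFS is 13.5 dB over -29.7 dBFS; at 9:1 that becomes 1.5 dB over, giving -28.2 dBFS.
Stage 2: below threshold (-28.2 ≤ -20.5); passes unchanged; make-up brings it to -22.2 dBFS.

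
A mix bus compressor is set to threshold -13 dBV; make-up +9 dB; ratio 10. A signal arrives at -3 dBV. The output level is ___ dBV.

The input is 10 dB above the -13 dBV threshold.
At 10:1 the overshoot is divided by 10, leaving 1 dB above threshold.
So the level is -13 + 1 = -12 dBV; make-up adds 9 dB, giving -3 dBV.

-3 dBV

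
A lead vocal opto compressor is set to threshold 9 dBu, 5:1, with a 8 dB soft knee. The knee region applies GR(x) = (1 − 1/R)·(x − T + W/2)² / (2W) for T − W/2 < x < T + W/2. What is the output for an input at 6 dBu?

x − T + W/2 = 6 − 9 + 4 = 1.
GR = (1 − 1/5) × 1² / 16 = 0.8 × 1 / 16 = 0.05 dB.
Output = 6 − 0.05 = 5.95 dBu.

5.95 dBu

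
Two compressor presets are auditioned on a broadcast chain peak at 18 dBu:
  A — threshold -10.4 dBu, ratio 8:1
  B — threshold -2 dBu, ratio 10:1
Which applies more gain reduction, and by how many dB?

A, by 6.85 dB

A: GR = 28.4 − 28.4/8 = 24.85 dB.
B: GR = 20 − 20/10 = 18 dB.
A applies 6.85 dB more gain reduction.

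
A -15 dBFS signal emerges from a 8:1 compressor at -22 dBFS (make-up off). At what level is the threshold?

Let T be the threshold. Output overshoot = (input overshoot)/R, so -22 − T = (-15 − T)/8.
8·(-22 − T) = -15 − T → 7·T = -176 − (-15) = -161.
T = -161/7 = -23 dBFS.

-23 dBFS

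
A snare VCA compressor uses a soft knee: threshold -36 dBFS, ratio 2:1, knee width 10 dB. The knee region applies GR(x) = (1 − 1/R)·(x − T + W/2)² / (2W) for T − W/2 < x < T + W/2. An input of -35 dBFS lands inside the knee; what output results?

x − T + W/2 = -35 − (-36) + 5 = 6.
GR = (1 − 1/2) × 6² / 20 = 0.5 × 36 / 20 = 0.9 dB.
Output = -35 − 0.9 = -35.9 dBFS.

-35.9 dBFS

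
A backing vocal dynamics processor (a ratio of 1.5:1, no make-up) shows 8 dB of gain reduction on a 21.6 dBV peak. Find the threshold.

Gain reduction = 21.6 − 13.6 = 8 dB; output overshoot = GR / (R − 1) = 8 / 0.5 = 16 dB.
Threshold = output − output overshoot = 13.6 − 16 = -2.4 dBV.

-2.4 dBV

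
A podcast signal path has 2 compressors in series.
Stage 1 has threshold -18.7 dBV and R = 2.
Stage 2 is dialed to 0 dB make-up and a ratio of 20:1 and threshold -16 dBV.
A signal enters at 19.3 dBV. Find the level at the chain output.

Stage 1: 19.3 dBV is 38 dB over -18.7 dBV; at 2:1 that becomes 19 dB over, giving 0.3 dBV.
Stage 2: overshoot 16.3 dB → 16.3/20 = 0.815 dB → -15.185 dBV.

-15.185 dBV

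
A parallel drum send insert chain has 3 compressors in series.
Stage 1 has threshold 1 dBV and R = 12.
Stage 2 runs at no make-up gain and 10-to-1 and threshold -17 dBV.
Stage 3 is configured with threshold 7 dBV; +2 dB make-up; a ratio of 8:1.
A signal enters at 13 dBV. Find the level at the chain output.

Stage 1: overshoot 12 dB → 12/12 = 1 dB → 2 dBV.
Stage 2: 19 dB above -17 dBV, reduced 10:1 to 1.9 dB above → -15.1 dBV.
Stage 3: -15.1 dBV is at or below the 7 dBV threshold — no compression; make-up brings it to -13.1 dBV.

-13.1 dBV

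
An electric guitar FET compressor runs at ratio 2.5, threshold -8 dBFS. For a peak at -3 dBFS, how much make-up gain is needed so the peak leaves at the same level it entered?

The peak compresses to -8 + 5/2.5 = -6 dBFS.
To reach -3 dBFS requires -3 − (-6) = 3 dB of make-up.

3 dB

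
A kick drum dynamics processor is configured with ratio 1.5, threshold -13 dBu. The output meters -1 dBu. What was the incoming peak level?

The compressed level sits -1 − (-13) = 12 dB over threshold.
Input overshoot = R × output overshoot = 18 dB → input = -13 + 18 = 5 dBu.

5 dBu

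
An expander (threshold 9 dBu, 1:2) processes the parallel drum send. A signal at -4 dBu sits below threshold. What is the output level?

Below threshold, a 1:2 expander applies gain = (2−1)×(T − x) of attenuation.
(2−1) × 13 = 13 dB, so output = -4 − 13 = -17 dBu.

-17 dBu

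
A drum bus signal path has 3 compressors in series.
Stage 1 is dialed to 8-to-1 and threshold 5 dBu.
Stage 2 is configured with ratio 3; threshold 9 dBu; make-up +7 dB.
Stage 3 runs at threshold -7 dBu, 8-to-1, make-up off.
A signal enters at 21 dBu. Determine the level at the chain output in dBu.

-4.375 dBu

Stage 1: 21 dBu is 16 dB over 5 dBu; at 8:1 that becomes 2 dB over, giving 7 dBu.
Stage 2: below threshold (7 ≤ 9); passes unchanged; make-up brings it to 14 dBu.
Stage 3: 21 dB above -7 dBu, reduced 8:1 to 2.625 dB above → -4.375 dBu.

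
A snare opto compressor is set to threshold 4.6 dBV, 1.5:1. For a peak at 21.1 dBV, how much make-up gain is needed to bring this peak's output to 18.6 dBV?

Without make-up, output = threshold + overshoot/1.5 = 4.6 + 11 = 15.6 dBV.
Gap to target: 3 dB.

3 dB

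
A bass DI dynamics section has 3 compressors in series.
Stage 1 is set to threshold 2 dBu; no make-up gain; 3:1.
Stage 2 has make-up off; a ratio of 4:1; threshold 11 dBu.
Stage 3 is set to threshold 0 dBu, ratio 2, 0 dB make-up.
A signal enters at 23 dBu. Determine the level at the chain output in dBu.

Stage 1: overshoot 21 dB → 21/3 = 7 dB → 9 dBu.
Stage 2: 9 dBu is at or below the 11 dBu threshold — no compression; output 9 dBu.
Stage 3: 9 dBu is 9 dB over 0 dBu; at 2:1 that becomes 4.5 dB over, giving 4.5 dBu.

4.5 dBu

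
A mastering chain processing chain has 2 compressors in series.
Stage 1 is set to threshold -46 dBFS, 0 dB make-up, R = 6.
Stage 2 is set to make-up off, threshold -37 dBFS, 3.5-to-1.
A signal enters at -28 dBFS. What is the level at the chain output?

Stage 1: 18 dB above -46 dBFS, reduced 6:1 to 3 dB above → -43 dBFS.
Stage 2: -43 dBFS ≤ -37 dBFS, so stage 2 doesn't engage; output -43 dBFS.

-43 dBFS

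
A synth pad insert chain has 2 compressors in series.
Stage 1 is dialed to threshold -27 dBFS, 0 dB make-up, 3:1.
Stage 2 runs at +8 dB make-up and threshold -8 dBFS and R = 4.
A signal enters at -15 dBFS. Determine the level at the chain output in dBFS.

-15 dBFS

Stage 1: 12 dB above -27 dBFS, reduced 3:1 to 4 dB above → -23 dBFS.
Stage 2: -23 dBFS ≤ -8 dBFS, so stage 2 doesn't engage; make-up brings it to -15 dBFS.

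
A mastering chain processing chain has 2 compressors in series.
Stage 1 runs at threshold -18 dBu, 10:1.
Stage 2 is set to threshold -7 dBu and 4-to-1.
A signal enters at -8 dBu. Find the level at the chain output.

Stage 1: 10 dB above -18 dBu, reduced 10:1 to 1 dB above → -17 dBu.
Stage 2: -17 dBu is at or below the -7 dBu threshold — no compression; output -17 dBu.

-17 dBu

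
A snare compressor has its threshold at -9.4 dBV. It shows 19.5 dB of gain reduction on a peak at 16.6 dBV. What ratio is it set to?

Input overshoot = 16.6 − (-9.4) = 26 dB.
Output overshoot = 26 − 19.5 = 6.5 dB.
Ratio = input overshoot / output overshoot = 26 / 6.5 = 4.

4:1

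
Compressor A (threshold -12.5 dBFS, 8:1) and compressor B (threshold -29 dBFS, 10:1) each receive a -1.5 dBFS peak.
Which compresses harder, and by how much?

B, by 15.125 dB

A: 11 dB over, compressed to 1.375 dB over, so 9.625 dB of GR.
B: 27.5 dB over, compressed to 2.75 dB over, so 24.75 dB of GR.
B reduces 15.125 dB more.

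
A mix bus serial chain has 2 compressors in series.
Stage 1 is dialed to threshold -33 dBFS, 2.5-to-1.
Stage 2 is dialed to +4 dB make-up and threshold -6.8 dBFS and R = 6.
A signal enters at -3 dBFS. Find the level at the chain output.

Stage 1: -3 dBFS is 30 dB over -33 dBFS; at 2.5:1 that becomes 12 dB over, giving -21 dBFS.
Stage 2: -21 dBFS ≤ -6.8 dBFS, so stage 2 doesn't engage; make-up brings it to -17 dBFS.

-17 dBFS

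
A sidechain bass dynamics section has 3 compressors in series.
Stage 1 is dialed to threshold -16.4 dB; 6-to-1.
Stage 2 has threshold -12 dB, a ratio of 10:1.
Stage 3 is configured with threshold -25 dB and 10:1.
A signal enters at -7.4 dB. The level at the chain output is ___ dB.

Stage 1: overshoot 9 dB → 9/6 = 1.5 dB → -14.9 dB.
Stage 2: below threshold (-14.9 ≤ -12); passes unchanged; output -14.9 dB.
Stage 3: -14.9 dB is 10.1 dB over -25 dB; at 10:1 that becomes 1.01 dB over, giving -23.99 dB.

-23.99 dB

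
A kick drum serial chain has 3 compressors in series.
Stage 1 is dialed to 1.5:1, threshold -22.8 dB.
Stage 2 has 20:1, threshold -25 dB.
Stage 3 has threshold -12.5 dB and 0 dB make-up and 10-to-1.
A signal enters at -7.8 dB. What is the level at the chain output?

Stage 1: -7.8 dB is 15 dB over -22.8 dB; at 1.5:1 that becomes 10 dB over, giving -12.8 dB.
Stage 2: 12.2 dB above -25 dB, reduced 20:1 to 0.61 dB above → -24.39 dB.
Stage 3: below threshold (-24.39 ≤ -12.5); passes unchanged; output -24.39 dB.

-24.39 dB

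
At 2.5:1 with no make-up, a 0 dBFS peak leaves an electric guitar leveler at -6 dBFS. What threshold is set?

Let T be the threshold. Output overshoot = (input overshoot)/R, so -6 − T = (0 − T)/2.5.
2.5·(-6 − T) = 0 − T → 1.5·T = -15 − 0 = -15.
T = -15/1.5 = -10 dBFS.

-10 dBFS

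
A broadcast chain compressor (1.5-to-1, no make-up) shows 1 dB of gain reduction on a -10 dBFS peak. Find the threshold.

-13 dBFS

Gain reduction = -10 − (-11) = 1 dB; output overshoot = GR / (R − 1) = 1 / 0.5 = 2 dB.
Threshold = output − output overshoot = -11 − 2 = -13 dBFS.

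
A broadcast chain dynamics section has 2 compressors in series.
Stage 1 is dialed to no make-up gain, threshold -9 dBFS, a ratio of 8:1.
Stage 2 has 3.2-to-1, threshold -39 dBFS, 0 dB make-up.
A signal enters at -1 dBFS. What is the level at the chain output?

Stage 1: 8 dB above -9 dBFS, reduced 8:1 to 1 dB above → -8 dBFS.
Stage 2: overshoot 31 dB → 31/3.2 = 9.6875 dB → -29.3125 dBFS.

-29.3125 dBFS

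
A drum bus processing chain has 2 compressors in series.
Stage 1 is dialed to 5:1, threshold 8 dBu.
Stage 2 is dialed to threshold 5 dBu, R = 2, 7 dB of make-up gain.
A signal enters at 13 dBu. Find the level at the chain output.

Stage 1: 13 dBu is 5 dB over 8 dBu; at 5:1 that becomes 1 dB over, giving 9 dBu.
Stage 2: 4 dB above 5 dBu, reduced 2:1 to 2 dB above → 7 dBu; +7 dB make-up → 14 dBu.

14 dBu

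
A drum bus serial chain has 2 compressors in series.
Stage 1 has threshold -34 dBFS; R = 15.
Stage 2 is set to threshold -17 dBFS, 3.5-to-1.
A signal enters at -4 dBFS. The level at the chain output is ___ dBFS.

-32 dBFS

Stage 1: 30 dB above -34 dBFS, reduced 15:1 to 2 dB above → -32 dBFS.
Stage 2: below threshold (-32 ≤ -17); passes unchanged; output -32 dBFS.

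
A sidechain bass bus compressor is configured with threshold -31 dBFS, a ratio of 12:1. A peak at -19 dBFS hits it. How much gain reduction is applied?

11 dB

-19 dBFS exceeds the threshold by 12 dB.
A 12:1 ratio leaves 1 dB of that excess.
GR = overshoot in − overshoot out = 12 − 1 = 11 dB.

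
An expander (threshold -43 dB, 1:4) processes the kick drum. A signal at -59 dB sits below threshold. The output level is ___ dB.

The input is 16 dB below the -43 dB threshold.
A 1:4 expander multiplies undershoot by 4: 16 × 4 = 64 dB below threshold.
Output = -43 − 64 = -107 dB.

-107 dB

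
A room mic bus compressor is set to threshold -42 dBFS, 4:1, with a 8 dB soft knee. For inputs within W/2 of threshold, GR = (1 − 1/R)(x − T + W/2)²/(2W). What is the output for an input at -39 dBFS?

x − T + W/2 = -39 − (-42) + 4 = 7.
GR = (1 − 1/4) × 7² / 16 = 0.75 × 49 / 16 = 2.296875 dB.
Output = -39 − 2.296875 = -41.296875 dBFS.

-41.296875 dBFS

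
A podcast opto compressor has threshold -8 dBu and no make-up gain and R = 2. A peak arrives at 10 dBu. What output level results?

1 dBu

The input is 18 dB above the -8 dBu threshold.
At 2:1 the overshoot is divided by 2, leaving 9 dB above threshold.
That puts the output at 1 dBu.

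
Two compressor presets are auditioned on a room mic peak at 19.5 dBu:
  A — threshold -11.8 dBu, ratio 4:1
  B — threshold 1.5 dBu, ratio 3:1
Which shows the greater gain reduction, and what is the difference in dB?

A: GR = 31.3 − 31.3/4 = 23.475 dB.
B: GR = 18 − 18/3 = 12 dB.
A reduces 11.475 dB more.

A, by 11.475 dB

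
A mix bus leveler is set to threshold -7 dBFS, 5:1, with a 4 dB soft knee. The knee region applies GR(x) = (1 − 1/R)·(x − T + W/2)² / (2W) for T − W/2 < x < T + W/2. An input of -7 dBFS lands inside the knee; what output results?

-7.4 dBFS

x − T + W/2 = -7 − (-7) + 2 = 2.
GR = (1 − 1/5) × 2² / 8 = 0.8 × 4 / 8 = 0.4 dB.
Output = -7 − 0.4 = -7.4 dBFS.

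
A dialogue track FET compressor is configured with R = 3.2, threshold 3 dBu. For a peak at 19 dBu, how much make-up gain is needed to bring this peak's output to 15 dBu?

Overshoot 16 dB → 16/3.2 = 5 dB after compression, so the compressed level is 3 + 5 = 8 dBu.
Make-up = target − compressed = 15 − 8 = 7 dB.

7 dB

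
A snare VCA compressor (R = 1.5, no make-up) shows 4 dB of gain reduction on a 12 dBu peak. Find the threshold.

Gain reduction = 12 − 8 = 4 dB; output overshoot = GR / (R − 1) = 4 / 0.5 = 8 dB.
Threshold = output − output overshoot = 8 − 8 = 0 dBu.

0 dBu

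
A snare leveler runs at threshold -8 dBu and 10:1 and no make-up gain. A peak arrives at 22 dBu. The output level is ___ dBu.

The input is 30 dB above the -8 dBu threshold.
10:1 compression reduces that to 30/10 = 3 dB over.
That puts the output at -5 dBu.

-5 dBu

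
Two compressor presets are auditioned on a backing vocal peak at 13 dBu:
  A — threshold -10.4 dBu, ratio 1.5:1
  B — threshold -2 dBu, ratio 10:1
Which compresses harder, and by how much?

B, by 5.7 dB

A: overshoot 23.4 dB → output overshoot 15.6 dB → GR 7.8 dB.
B: overshoot 15 dB → output overshoot 1.5 dB → GR 13.5 dB.
B reduces 5.7 dB more.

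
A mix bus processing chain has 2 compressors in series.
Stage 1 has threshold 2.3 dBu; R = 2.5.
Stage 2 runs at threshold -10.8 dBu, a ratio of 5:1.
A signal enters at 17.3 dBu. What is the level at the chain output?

Stage 1: overshoot 15 dB → 15/2.5 = 6 dB → 8.3 dBu.
Stage 2: 19.1 dB above -10.8 dBu, reduced 5:1 to 3.82 dB above → -6.98 dBu.

-6.98 dBu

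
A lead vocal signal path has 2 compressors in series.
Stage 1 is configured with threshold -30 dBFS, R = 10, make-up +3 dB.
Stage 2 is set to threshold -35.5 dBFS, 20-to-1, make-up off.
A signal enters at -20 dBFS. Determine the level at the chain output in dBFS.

Stage 1: -20 dBFS is 10 dB over -30 dBFS; at 10:1 that becomes 1 dB over, giving -29 dBFS; +3 dB make-up → -26 dBFS.
Stage 2: overshoot 9.5 dB → 9.5/20 = 0.475 dB → -35.025 dBFS.

-35.025 dBFS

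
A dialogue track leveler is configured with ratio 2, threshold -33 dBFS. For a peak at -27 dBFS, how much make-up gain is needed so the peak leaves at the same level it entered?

3 dB

Without make-up, output = threshold + overshoot/2 = -33 + 3 = -30 dBFS.
Gap to target: 3 dB.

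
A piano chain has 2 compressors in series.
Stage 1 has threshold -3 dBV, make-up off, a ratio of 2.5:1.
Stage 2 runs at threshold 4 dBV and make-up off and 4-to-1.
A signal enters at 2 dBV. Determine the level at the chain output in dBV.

Stage 1: 5 dB above -3 dBV, reduced 2.5:1 to 2 dB above → -1 dBV.
Stage 2: -1 dBV is at or below the 4 dBV threshold — no compression; output -1 dBV.

-1 dBV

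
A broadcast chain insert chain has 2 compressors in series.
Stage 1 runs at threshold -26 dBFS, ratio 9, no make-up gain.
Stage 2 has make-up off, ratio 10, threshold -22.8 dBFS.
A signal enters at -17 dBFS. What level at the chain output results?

-25 dBFS

Stage 1: 9 dB above -26 dBFS, reduced 9:1 to 1 dB above → -25 dBFS.
Stage 2: -25 dBFS ≤ -22.8 dBFS, so stage 2 doesn't engage; output -25 dBFS.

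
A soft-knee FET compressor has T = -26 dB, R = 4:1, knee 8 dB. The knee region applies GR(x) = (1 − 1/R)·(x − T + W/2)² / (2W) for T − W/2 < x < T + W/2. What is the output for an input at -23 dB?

x − T + W/2 = -23 − (-26) + 4 = 7.
GR = (1 − 1/4) × 7² / 16 = 0.75 × 49 / 16 = 2.296875 dB.
Output = -23 − 2.296875 = -25.296875 dB.

-25.296875 dB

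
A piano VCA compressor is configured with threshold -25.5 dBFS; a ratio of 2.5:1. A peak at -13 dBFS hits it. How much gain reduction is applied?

7.5 dB

-13 dBFS exceeds the threshold by 12.5 dB.
At 2.5:1, output sits 12.5/2.5 = 5 dB above threshold.
GR = overshoot in − overshoot out = 12.5 − 5 = 7.5 dB.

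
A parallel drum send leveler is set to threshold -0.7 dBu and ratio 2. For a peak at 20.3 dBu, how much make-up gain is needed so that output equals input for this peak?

10.5 dB

Overshoot 21 dB → 21/2 = 10.5 dB after compression, so the compressed level is -0.7 + 10.5 = 9.8 dBu.
Make-up = target − compressed = 20.3 − 9.8 = 10.5 dB.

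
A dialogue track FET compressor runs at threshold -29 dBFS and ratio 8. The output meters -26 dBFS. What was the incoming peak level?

That's 3 dB above the -29 dBFS threshold.
Input overshoot = R × output overshoot = 24 dB → input = -29 + 24 = -5 dBFS.

-5 dBFS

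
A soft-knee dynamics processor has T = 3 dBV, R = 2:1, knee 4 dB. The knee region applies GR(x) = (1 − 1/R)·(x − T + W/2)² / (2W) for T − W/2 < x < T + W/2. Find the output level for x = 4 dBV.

x − T + W/2 = 4 − 3 + 2 = 3.
GR = (1 − 1/2) × 3² / 8 = 0.5 × 9 / 8 = 0.5625 dB.
Output = 4 − 0.5625 = 3.4375 dBV.

3.4375 dBV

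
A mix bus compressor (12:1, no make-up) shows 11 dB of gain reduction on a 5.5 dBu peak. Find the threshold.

Let T be the threshold. Output overshoot = (input overshoot)/R, so -5.5 − T = (5.5 − T)/12.
12·(-5.5 − T) = 5.5 − T → 11·T = -66 − 5.5 = -71.5.
T = -71.5/11 = -6.5 dBu.

-6.5 dBu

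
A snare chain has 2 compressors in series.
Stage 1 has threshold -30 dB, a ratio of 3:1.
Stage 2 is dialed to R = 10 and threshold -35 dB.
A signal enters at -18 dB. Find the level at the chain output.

-34.1 dB

Stage 1: overshoot 12 dB → 12/3 = 4 dB → -26 dB.
Stage 2: 9 dB above -35 dB, reduced 10:1 to 0.9 dB above → -34.1 dB.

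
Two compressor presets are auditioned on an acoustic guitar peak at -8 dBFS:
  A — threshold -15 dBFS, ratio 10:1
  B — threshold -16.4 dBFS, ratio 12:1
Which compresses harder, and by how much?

B, by 1.4 dB

A: 7 dB over, compressed to 0.7 dB over, so 6.3 dB of GR.
B: 8.4 dB over, compressed to 0.7 dB over, so 7.7 dB of GR.
B applies 1.4 dB more gain reduction.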